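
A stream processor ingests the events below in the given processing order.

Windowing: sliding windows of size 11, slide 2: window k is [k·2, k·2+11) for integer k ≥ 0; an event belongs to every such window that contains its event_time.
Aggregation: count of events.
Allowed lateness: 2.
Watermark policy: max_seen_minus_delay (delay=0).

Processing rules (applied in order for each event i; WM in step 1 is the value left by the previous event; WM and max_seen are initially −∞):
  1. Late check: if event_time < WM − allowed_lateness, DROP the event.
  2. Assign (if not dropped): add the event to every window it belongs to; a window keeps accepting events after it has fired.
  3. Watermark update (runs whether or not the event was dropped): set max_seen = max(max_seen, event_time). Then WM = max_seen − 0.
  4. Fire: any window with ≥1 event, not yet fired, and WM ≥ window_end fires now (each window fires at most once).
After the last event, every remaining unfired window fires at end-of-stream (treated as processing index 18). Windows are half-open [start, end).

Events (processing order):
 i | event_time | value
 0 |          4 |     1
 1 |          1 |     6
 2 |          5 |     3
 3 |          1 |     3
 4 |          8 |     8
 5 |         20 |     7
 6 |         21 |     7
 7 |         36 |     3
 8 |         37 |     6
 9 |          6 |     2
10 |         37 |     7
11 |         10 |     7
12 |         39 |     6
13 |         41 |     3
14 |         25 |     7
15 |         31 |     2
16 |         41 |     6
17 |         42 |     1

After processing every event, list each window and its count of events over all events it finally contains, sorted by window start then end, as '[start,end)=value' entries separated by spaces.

i=0 t=4 v=1: → [4,15),[2,13),[0,11); WM=4
i=1 t=1 v=6: DROP (t<4-2); WM=4
i=2 t=5 v=3: → [4,15),[2,13),[0,11); WM=5
i=3 t=1 v=3: DROP (t<5-2); WM=5
i=4 t=8 v=8: → [8,19),[6,17),[4,15),[2,13),[0,11); WM=8
i=5 t=20 v=7: → [20,31),[18,29),[16,27),[14,25),[12,23),[10,21); WM=20; [0,11) fires=3 [2,13) fires=3 [4,15) fires=3 [6,17) fires=1 [8,19) fires=1
i=6 t=21 v=7: → [20,31),[18,29),[16,27),[14,25),[12,23); WM=21; [10,21) fires=1
i=7 t=36 v=3: → [36,47),[34,45),[32,43),[30,41),[28,39),[26,37); WM=36; [12,23) fires=2 [14,25) fires=2 [16,27) fires=2 [18,29) fires=2 [20,31) fires=2
i=8 t=37 v=6: → [36,47),[34,45),[32,43),[30,41),[28,39); WM=37; [26,37) fires=1
i=9 t=6 v=2: DROP (t<37-2); WM=37
i=10 t=37 v=7: → [36,47),[34,45),[32,43),[30,41),[28,39); WM=37
i=11 t=10 v=7: DROP (t<37-2); WM=37
i=12 t=39 v=6: → [38,49),[36,47),[34,45),[32,43),[30,41); WM=39; [28,39) fires=3
i=13 t=41 v=3: → [40,51),[38,49),[36,47),[34,45),[32,43); WM=41; [30,41) fires=4
i=14 t=25 v=7: DROP (t<41-2); WM=41
i=15 t=31 v=2: DROP (t<41-2); WM=41
i=16 t=41 v=6: → [40,51),[38,49),[36,47),[34,45),[32,43); WM=41
i=17 t=42 v=1: → [42,53),[40,51),[38,49),[36,47),[34,45),[32,43); WM=42

[0,11)=3 [2,13)=3 [4,15)=3 [6,17)=1 [8,19)=1 [10,21)=1 [12,23)=2 [14,25)=2 [16,27)=2 [18,29)=2 [20,31)=2 [26,37)=1 [28,39)=3 [30,41)=4 [32,43)=7 [34,45)=7 [36,47)=7 [38,49)=4 [40,51)=3 [42,53)=1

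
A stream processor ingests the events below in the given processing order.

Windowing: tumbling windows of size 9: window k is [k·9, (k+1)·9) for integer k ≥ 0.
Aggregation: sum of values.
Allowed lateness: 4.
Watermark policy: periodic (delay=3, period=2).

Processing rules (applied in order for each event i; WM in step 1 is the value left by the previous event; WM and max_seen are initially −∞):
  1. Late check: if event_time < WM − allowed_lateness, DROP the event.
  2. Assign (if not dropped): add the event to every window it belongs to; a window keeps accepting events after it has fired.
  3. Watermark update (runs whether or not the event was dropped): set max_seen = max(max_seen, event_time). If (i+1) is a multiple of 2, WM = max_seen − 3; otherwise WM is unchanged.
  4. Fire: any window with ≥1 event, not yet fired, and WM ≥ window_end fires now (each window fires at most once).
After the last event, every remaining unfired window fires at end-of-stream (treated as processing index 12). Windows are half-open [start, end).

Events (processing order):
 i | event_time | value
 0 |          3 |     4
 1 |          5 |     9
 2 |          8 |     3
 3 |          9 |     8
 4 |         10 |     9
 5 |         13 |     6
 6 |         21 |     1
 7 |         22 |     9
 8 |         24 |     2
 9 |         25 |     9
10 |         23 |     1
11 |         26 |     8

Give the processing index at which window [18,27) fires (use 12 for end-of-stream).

12

i=0 t=3 v=4: → [0,9); WM=−∞
i=1 t=5 v=9: → [0,9); WM=2
i=2 t=8 v=3: → [0,9); WM=2
i=3 t=9 v=8: → [9,18); WM=6
i=4 t=10 v=9: → [9,18); WM=6
i=5 t=13 v=6: → [9,18); WM=10; [0,9) fires=16
i=6 t=21 v=1: → [18,27); WM=10
i=7 t=22 v=9: → [18,27); WM=19; [9,18) fires=23
i=8 t=24 v=2: → [18,27); WM=19
i=9 t=25 v=9: → [18,27); WM=22
i=10 t=23 v=1: → [18,27); WM=22
i=11 t=26 v=8: → [18,27); WM=23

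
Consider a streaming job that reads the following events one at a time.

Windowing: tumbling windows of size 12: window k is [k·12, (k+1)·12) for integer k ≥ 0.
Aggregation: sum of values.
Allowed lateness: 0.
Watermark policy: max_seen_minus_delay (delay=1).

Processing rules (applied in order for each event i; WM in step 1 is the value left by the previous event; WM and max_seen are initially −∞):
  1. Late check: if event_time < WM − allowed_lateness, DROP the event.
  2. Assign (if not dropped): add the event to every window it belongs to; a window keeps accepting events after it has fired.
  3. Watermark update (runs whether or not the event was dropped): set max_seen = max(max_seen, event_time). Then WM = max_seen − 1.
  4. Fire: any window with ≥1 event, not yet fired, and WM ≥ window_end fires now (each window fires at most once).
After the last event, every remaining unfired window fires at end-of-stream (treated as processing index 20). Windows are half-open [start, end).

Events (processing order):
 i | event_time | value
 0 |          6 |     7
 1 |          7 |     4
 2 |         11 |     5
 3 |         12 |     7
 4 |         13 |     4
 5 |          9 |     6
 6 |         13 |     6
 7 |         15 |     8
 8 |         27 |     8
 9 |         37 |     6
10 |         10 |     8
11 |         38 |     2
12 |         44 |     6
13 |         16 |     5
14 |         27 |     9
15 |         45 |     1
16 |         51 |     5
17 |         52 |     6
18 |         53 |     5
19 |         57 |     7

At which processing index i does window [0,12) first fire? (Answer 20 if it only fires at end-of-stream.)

4

i=0 t=6 v=7: → [0,12); WM=5
i=1 t=7 v=4: → [0,12); WM=6
i=2 t=11 v=5: → [0,12); WM=10
i=3 t=12 v=7: → [12,24); WM=11
i=4 t=13 v=4: → [12,24); WM=12; [0,12) fires=16
i=5 t=9 v=6: DROP (t<12-0); WM=12
i=6 t=13 v=6: → [12,24); WM=12
i=7 t=15 v=8: → [12,24); WM=14
i=8 t=27 v=8: → [24,36); WM=26; [12,24) fires=25
i=9 t=37 v=6: → [36,48); WM=36; [24,36) fires=8
i=10 t=10 v=8: DROP (t<36-0); WM=36
i=11 t=38 v=2: → [36,48); WM=37
i=12 t=44 v=6: → [36,48); WM=43
i=13 t=16 v=5: DROP (t<43-0); WM=43
i=14 t=27 v=9: DROP (t<43-0); WM=43
i=15 t=45 v=1: → [36,48); WM=44
i=16 t=51 v=5: → [48,60); WM=50; [36,48) fires=15
i=17 t=52 v=6: → [48,60); WM=51
i=18 t=53 v=5: → [48,60); WM=52
i=19 t=57 v=7: → [48,60); WM=56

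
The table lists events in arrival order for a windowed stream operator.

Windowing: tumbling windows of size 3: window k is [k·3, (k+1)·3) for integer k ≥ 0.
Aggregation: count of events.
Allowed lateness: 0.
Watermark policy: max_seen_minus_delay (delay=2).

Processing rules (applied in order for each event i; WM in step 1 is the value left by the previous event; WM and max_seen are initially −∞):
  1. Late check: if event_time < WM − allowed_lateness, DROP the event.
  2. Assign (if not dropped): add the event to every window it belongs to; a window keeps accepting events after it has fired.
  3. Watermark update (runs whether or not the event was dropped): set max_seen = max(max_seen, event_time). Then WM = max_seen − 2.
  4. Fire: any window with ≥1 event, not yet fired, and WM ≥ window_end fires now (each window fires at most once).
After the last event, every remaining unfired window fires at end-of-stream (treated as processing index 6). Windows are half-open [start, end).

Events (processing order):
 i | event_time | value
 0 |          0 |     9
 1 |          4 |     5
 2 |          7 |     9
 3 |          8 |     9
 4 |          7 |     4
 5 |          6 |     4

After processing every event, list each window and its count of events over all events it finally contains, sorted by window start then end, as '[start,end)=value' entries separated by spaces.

[0,3)=1 [3,6)=1 [6,9)=4

i=0 t=0 v=9: → [0,3); WM=-2
i=1 t=4 v=5: → [3,6); WM=2
i=2 t=7 v=9: → [6,9); WM=5; [0,3) fires=1
i=3 t=8 v=9: → [6,9); WM=6; [3,6) fires=1
i=4 t=7 v=4: → [6,9); WM=6
i=5 t=6 v=4: → [6,9); WM=6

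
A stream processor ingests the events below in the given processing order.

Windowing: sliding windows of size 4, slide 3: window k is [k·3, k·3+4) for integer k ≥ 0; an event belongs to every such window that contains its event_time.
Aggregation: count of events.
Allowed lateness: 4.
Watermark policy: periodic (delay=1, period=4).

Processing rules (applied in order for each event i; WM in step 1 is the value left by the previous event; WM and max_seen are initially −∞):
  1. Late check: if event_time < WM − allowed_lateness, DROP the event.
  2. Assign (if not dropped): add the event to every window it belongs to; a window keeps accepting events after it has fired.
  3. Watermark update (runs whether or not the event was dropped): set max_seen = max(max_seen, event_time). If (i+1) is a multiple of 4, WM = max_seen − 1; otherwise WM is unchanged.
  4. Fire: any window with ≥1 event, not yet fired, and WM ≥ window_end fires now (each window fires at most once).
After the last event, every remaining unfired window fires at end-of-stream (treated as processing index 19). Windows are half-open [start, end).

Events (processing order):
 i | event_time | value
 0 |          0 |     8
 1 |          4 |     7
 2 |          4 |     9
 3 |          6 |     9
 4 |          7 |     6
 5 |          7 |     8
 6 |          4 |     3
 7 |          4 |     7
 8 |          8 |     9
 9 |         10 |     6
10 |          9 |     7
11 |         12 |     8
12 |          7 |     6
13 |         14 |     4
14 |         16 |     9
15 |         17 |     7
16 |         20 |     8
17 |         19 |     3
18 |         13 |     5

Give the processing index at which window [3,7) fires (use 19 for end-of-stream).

11

i=0 t=0 v=8: → [0,4); WM=−∞
i=1 t=4 v=7: → [3,7); WM=−∞
i=2 t=4 v=9: → [3,7); WM=−∞
i=3 t=6 v=9: → [6,10),[3,7); WM=5; [0,4) fires=1
i=4 t=7 v=6: → [6,10); WM=5
i=5 t=7 v=8: → [6,10); WM=5
i=6 t=4 v=3: → [3,7); WM=5
i=7 t=4 v=7: → [3,7); WM=6
i=8 t=8 v=9: → [6,10); WM=6
i=9 t=10 v=6: → [9,13); WM=6
i=10 t=9 v=7: → [9,13),[6,10); WM=6
i=11 t=12 v=8: → [12,16),[9,13); WM=11; [3,7) fires=5 [6,10) fires=5
i=12 t=7 v=6: → [6,10); WM=11
i=13 t=14 v=4: → [12,16); WM=11
i=14 t=16 v=9: → [15,19); WM=11
i=15 t=17 v=7: → [15,19); WM=16; [9,13) fires=3 [12,16) fires=2
i=16 t=20 v=8: → [18,22); WM=16
i=17 t=19 v=3: → [18,22); WM=16
i=18 t=13 v=5: → [12,16); WM=16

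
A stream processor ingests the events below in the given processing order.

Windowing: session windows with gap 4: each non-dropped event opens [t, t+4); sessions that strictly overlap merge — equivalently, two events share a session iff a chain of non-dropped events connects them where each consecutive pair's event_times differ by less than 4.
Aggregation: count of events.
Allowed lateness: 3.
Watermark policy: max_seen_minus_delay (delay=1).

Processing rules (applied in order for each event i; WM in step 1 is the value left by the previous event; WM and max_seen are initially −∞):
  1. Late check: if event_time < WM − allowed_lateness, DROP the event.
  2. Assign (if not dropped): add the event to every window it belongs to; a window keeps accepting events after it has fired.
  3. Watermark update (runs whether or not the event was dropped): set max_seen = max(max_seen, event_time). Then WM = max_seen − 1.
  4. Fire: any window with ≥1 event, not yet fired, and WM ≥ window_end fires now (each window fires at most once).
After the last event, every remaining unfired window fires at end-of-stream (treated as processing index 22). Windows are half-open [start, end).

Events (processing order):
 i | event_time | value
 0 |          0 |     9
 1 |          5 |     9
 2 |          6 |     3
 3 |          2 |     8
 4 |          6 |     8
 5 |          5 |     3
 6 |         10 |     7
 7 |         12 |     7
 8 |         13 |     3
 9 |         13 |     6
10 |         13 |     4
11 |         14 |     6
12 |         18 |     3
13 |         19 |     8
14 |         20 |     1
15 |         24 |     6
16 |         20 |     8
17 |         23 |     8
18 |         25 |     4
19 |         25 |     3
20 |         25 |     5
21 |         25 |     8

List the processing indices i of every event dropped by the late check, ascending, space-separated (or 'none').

none

i=0 t=0 v=9: → [0,4); WM=-1
i=1 t=5 v=9: → [5,9); WM=4
i=2 t=6 v=3: → [5,10); WM=5
i=3 t=2 v=8: → [0,10); WM=5
i=4 t=6 v=8: → [0,10); WM=5
i=5 t=5 v=3: → [0,10); WM=5
i=6 t=10 v=7: → [10,14); WM=9
i=7 t=12 v=7: → [10,16); WM=11
i=8 t=13 v=3: → [10,17); WM=12
i=9 t=13 v=6: → [10,17); WM=12
i=10 t=13 v=4: → [10,17); WM=12
i=11 t=14 v=6: → [10,18); WM=13
i=12 t=18 v=3: → [18,22); WM=17
i=13 t=19 v=8: → [18,23); WM=18
i=14 t=20 v=1: → [18,24); WM=19
i=15 t=24 v=6: → [24,28); WM=23
i=16 t=20 v=8: → [18,24); WM=23
i=17 t=23 v=8: → [18,28); WM=23
i=18 t=25 v=4: → [18,29); WM=24
i=19 t=25 v=3: → [18,29); WM=24
i=20 t=25 v=5: → [18,29); WM=24
i=21 t=25 v=8: → [18,29); WM=24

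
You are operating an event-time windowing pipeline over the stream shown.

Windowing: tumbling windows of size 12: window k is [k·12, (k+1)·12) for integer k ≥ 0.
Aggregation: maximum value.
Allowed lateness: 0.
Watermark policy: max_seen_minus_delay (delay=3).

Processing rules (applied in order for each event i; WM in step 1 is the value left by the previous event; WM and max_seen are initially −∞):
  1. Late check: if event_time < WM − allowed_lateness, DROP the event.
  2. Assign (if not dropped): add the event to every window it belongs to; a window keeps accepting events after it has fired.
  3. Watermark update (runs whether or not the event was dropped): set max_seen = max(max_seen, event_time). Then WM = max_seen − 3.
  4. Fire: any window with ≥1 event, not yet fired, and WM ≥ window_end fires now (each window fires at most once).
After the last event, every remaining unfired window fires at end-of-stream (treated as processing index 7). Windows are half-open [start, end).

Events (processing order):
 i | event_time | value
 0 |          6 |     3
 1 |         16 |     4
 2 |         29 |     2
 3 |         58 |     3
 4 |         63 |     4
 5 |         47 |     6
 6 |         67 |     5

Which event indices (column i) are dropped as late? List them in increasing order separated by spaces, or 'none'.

5

i=0 t=6 v=3: → [0,12); WM=3
i=1 t=16 v=4: → [12,24); WM=13; [0,12) fires=3
i=2 t=29 v=2: → [24,36); WM=26; [12,24) fires=4
i=3 t=58 v=3: → [48,60); WM=55; [24,36) fires=2
i=4 t=63 v=4: → [60,72); WM=60; [48,60) fires=3
i=5 t=47 v=6: DROP (t<60-0); WM=60
i=6 t=67 v=5: → [60,72); WM=64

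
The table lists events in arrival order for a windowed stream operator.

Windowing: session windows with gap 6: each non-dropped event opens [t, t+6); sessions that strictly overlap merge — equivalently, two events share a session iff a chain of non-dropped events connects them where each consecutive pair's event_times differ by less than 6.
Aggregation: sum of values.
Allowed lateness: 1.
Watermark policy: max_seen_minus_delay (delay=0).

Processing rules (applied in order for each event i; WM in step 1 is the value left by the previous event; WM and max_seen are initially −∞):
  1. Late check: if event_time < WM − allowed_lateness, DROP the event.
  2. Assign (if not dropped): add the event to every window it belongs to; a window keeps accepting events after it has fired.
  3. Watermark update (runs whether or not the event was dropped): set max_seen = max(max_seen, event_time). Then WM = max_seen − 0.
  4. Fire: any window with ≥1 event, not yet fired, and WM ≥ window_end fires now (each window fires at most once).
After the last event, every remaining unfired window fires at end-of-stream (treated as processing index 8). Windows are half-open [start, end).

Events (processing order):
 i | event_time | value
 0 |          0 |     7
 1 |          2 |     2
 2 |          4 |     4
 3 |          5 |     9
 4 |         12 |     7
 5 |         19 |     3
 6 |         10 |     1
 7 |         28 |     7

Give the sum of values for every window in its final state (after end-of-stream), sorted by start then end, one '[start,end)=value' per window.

[0,11)=22 [12,18)=7 [19,25)=3 [28,34)=7

i=0 t=0 v=7: → [0,6); WM=0
i=1 t=2 v=2: → [0,8); WM=2
i=2 t=4 v=4: → [0,10); WM=4
i=3 t=5 v=9: → [0,11); WM=5
i=4 t=12 v=7: → [12,18); WM=12
i=5 t=19 v=3: → [19,25); WM=19
i=6 t=10 v=1: DROP (t<19-1); WM=19
i=7 t=28 v=7: → [28,34); WM=28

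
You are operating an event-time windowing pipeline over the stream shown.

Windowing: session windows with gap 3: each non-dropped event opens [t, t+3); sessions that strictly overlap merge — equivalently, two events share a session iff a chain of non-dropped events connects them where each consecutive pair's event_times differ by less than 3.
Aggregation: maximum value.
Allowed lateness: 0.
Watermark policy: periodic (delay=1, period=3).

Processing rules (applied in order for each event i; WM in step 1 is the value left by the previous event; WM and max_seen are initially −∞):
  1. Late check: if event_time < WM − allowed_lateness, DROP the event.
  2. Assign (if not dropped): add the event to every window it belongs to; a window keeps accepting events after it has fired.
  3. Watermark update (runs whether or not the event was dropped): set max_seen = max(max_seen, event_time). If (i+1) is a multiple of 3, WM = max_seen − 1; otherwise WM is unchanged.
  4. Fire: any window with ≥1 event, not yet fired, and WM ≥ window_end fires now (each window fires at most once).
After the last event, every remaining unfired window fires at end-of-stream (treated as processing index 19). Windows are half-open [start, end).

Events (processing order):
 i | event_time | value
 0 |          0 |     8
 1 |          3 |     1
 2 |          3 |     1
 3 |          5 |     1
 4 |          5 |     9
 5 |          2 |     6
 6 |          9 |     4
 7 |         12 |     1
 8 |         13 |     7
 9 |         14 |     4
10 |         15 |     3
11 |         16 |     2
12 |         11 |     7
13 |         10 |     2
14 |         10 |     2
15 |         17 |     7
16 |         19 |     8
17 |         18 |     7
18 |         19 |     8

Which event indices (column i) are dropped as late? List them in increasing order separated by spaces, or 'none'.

12 13 14

i=0 t=0 v=8: → [0,3); WM=−∞
i=1 t=3 v=1: → [3,6); WM=−∞
i=2 t=3 v=1: → [3,6); WM=2
i=3 t=5 v=1: → [3,8); WM=2
i=4 t=5 v=9: → [3,8); WM=2
i=5 t=2 v=6: → [0,8); WM=4
i=6 t=9 v=4: → [9,12); WM=4
i=7 t=12 v=1: → [12,15); WM=4
i=8 t=13 v=7: → [12,16); WM=12
i=9 t=14 v=4: → [12,17); WM=12
i=10 t=15 v=3: → [12,18); WM=12
i=11 t=16 v=2: → [12,19); WM=15
i=12 t=11 v=7: DROP (t<15-0); WM=15
i=13 t=10 v=2: DROP (t<15-0); WM=15
i=14 t=10 v=2: DROP (t<15-0); WM=15
i=15 t=17 v=7: → [12,20); WM=15
i=16 t=19 v=8: → [12,22); WM=15
i=17 t=18 v=7: → [12,22); WM=18
i=18 t=19 v=8: → [12,22); WM=18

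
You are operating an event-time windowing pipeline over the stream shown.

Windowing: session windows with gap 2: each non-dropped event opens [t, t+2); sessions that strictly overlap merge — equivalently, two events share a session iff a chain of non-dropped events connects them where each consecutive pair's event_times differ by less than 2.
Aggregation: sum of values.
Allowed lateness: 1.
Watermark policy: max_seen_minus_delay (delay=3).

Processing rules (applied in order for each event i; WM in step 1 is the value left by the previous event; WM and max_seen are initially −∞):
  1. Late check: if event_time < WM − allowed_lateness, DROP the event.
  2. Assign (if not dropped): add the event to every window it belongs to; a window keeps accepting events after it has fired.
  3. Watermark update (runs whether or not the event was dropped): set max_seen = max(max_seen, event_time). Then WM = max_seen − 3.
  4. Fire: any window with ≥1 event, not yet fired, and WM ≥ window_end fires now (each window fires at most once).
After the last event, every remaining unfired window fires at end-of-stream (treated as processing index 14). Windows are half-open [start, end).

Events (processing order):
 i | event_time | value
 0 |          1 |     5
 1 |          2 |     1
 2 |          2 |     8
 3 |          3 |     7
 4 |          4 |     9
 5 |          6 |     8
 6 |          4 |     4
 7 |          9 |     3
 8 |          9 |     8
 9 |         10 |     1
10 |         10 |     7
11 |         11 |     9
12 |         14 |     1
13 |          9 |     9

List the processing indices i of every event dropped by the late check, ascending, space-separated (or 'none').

i=0 t=1 v=5: → [1,3); WM=-2
i=1 t=2 v=1: → [1,4); WM=-1
i=2 t=2 v=8: → [1,4); WM=-1
i=3 t=3 v=7: → [1,5); WM=0
i=4 t=4 v=9: → [1,6); WM=1
i=5 t=6 v=8: → [6,8); WM=3
i=6 t=4 v=4: → [1,6); WM=3
i=7 t=9 v=3: → [9,11); WM=6
i=8 t=9 v=8: → [9,11); WM=6
i=9 t=10 v=1: → [9,12); WM=7
i=10 t=10 v=7: → [9,12); WM=7
i=11 t=11 v=9: → [9,13); WM=8
i=12 t=14 v=1: → [14,16); WM=11
i=13 t=9 v=9: DROP (t<11-1); WM=11

13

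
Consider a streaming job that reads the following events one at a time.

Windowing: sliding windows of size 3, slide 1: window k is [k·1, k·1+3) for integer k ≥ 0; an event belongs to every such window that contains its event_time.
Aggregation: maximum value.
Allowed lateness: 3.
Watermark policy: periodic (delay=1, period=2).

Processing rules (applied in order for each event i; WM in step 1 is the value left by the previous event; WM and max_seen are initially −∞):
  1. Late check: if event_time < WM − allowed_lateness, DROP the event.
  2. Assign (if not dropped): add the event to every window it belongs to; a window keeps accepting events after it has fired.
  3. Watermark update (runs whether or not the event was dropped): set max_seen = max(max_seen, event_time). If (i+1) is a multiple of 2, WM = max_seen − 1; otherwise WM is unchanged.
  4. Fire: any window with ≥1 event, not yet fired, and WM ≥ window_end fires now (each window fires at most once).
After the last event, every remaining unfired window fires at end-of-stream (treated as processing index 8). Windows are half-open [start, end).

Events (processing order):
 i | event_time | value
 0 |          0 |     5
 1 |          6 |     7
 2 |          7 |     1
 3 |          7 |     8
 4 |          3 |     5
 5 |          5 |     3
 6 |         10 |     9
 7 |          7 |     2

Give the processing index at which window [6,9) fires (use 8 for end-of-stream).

i=0 t=0 v=5: → [0,3); WM=−∞
i=1 t=6 v=7: → [6,9),[5,8),[4,7); WM=5; [0,3) fires=5
i=2 t=7 v=1: → [7,10),[6,9),[5,8); WM=5
i=3 t=7 v=8: → [7,10),[6,9),[5,8); WM=6
i=4 t=3 v=5: → [3,6),[2,5),[1,4); WM=6; [1,4) fires=5 [2,5) fires=5 [3,6) fires=5
i=5 t=5 v=3: → [5,8),[4,7),[3,6); WM=6
i=6 t=10 v=9: → [10,13),[9,12),[8,11); WM=6
i=7 t=7 v=2: → [7,10),[6,9),[5,8); WM=9; [4,7) fires=7 [5,8) fires=8 [6,9) fires=8

7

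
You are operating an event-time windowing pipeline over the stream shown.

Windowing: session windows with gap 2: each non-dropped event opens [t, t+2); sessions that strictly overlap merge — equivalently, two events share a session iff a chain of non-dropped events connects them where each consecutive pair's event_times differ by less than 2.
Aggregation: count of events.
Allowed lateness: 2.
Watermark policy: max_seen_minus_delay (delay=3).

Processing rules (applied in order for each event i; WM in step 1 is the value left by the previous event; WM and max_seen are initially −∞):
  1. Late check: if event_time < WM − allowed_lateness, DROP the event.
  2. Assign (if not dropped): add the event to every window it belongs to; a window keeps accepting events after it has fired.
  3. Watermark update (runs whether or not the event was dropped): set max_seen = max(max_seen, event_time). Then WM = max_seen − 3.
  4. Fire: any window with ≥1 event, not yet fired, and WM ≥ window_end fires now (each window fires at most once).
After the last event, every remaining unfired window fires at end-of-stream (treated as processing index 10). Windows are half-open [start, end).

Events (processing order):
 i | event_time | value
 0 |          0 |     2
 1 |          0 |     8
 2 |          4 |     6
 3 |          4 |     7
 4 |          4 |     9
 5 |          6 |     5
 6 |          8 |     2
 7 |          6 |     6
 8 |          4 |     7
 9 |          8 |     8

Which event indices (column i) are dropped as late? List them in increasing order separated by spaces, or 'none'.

i=0 t=0 v=2: → [0,2); WM=-3
i=1 t=0 v=8: → [0,2); WM=-3
i=2 t=4 v=6: → [4,6); WM=1
i=3 t=4 v=7: → [4,6); WM=1
i=4 t=4 v=9: → [4,6); WM=1
i=5 t=6 v=5: → [6,8); WM=3
i=6 t=8 v=2: → [8,10); WM=5
i=7 t=6 v=6: → [6,8); WM=5
i=8 t=4 v=7: → [4,6); WM=5
i=9 t=8 v=8: → [8,10); WM=5

none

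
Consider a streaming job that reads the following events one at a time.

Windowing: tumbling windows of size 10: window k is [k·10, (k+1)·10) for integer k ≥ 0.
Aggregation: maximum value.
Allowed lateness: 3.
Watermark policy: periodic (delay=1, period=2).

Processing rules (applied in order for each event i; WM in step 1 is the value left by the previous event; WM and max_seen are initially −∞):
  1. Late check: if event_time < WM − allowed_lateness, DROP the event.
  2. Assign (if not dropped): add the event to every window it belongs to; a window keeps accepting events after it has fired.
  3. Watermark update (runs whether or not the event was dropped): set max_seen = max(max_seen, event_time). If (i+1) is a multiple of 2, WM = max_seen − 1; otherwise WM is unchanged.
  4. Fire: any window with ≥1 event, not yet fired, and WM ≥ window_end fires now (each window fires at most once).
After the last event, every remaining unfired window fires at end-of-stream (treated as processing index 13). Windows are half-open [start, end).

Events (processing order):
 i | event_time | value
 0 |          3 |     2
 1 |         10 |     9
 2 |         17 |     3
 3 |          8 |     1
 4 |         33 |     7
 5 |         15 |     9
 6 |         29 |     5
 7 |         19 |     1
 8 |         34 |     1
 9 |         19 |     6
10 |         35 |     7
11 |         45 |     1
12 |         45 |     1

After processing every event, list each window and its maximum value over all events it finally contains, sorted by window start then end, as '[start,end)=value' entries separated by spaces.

[0,10)=2 [10,20)=9 [20,30)=5 [30,40)=7 [40,50)=1

i=0 t=3 v=2: → [0,10); WM=−∞
i=1 t=10 v=9: → [10,20); WM=9
i=2 t=17 v=3: → [10,20); WM=9
i=3 t=8 v=1: → [0,10); WM=16; [0,10) fires=2
i=4 t=33 v=7: → [30,40); WM=16
i=5 t=15 v=9: → [10,20); WM=32; [10,20) fires=9
i=6 t=29 v=5: → [20,30); WM=32; [20,30) fires=5
i=7 t=19 v=1: DROP (t<32-3); WM=32
i=8 t=34 v=1: → [30,40); WM=32
i=9 t=19 v=6: DROP (t<32-3); WM=33
i=10 t=35 v=7: → [30,40); WM=33
i=11 t=45 v=1: → [40,50); WM=44; [30,40) fires=7
i=12 t=45 v=1: → [40,50); WM=44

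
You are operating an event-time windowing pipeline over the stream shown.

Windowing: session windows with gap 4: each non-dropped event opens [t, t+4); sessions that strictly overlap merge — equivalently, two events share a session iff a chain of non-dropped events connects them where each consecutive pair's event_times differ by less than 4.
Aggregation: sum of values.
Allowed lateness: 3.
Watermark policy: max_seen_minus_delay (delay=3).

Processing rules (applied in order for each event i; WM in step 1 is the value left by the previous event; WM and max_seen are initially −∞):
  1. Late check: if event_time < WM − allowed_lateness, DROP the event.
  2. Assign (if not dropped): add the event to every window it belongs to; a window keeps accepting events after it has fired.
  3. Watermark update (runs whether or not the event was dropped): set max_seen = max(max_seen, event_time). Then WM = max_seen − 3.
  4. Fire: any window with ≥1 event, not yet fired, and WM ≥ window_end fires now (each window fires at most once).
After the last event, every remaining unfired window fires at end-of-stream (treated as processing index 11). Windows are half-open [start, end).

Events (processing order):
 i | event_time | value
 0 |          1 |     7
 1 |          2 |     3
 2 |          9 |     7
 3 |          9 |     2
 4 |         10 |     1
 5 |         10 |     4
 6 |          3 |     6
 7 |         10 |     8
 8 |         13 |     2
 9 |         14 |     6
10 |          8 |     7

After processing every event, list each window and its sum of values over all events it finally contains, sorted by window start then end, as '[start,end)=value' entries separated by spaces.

i=0 t=1 v=7: → [1,5); WM=-2
i=1 t=2 v=3: → [1,6); WM=-1
i=2 t=9 v=7: → [9,13); WM=6
i=3 t=9 v=2: → [9,13); WM=6
i=4 t=10 v=1: → [9,14); WM=7
i=5 t=10 v=4: → [9,14); WM=7
i=6 t=3 v=6: DROP (t<7-3); WM=7
i=7 t=10 v=8: → [9,14); WM=7
i=8 t=13 v=2: → [9,17); WM=10
i=9 t=14 v=6: → [9,18); WM=11
i=10 t=8 v=7: → [8,18); WM=11

[1,6)=10 [8,18)=37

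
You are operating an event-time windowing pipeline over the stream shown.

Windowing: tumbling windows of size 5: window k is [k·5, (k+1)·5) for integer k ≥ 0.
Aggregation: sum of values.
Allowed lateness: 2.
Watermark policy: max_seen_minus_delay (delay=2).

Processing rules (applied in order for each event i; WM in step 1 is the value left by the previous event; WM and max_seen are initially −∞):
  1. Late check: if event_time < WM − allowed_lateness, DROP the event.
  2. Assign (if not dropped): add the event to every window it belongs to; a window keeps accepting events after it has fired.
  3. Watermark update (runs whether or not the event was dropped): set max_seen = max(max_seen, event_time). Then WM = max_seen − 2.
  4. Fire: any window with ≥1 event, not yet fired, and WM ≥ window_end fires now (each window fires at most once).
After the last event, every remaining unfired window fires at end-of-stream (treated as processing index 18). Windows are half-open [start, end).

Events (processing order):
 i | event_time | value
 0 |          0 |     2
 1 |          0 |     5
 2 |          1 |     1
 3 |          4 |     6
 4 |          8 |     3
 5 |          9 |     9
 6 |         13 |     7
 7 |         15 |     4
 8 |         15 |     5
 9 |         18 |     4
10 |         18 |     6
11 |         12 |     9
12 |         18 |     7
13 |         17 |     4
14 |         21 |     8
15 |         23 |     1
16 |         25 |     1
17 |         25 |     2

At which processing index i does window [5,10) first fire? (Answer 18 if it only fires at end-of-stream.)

6

i=0 t=0 v=2: → [0,5); WM=-2
i=1 t=0 v=5: → [0,5); WM=-2
i=2 t=1 v=1: → [0,5); WM=-1
i=3 t=4 v=6: → [0,5); WM=2
i=4 t=8 v=3: → [5,10); WM=6; [0,5) fires=14
i=5 t=9 v=9: → [5,10); WM=7
i=6 t=13 v=7: → [10,15); WM=11; [5,10) fires=12
i=7 t=15 v=4: → [15,20); WM=13
i=8 t=15 v=5: → [15,20); WM=13
i=9 t=18 v=4: → [15,20); WM=16; [10,15) fires=7
i=10 t=18 v=6: → [15,20); WM=16
i=11 t=12 v=9: DROP (t<16-2); WM=16
i=12 t=18 v=7: → [15,20); WM=16
i=13 t=17 v=4: → [15,20); WM=16
i=14 t=21 v=8: → [20,25); WM=19
i=15 t=23 v=1: → [20,25); WM=21; [15,20) fires=30
i=16 t=25 v=1: → [25,30); WM=23
i=17 t=25 v=2: → [25,30); WM=23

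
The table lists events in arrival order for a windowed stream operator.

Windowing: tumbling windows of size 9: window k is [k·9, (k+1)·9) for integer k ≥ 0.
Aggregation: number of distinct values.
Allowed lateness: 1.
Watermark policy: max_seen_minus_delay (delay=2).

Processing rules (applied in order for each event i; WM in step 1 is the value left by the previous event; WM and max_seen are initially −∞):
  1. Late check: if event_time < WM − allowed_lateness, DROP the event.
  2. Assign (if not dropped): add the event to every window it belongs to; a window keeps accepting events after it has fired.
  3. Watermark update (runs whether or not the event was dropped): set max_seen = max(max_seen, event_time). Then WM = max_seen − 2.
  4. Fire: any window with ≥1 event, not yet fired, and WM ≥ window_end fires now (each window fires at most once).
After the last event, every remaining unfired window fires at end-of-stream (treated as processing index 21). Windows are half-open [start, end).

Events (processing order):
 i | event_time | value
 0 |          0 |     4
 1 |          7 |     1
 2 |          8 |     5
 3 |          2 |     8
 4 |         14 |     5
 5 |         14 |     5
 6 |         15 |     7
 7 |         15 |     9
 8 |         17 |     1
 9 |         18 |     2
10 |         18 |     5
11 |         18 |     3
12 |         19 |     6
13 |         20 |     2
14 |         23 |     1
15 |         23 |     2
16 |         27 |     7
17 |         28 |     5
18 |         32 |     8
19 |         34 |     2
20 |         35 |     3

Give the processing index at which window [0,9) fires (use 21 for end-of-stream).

i=0 t=0 v=4: → [0,9); WM=-2
i=1 t=7 v=1: → [0,9); WM=5
i=2 t=8 v=5: → [0,9); WM=6
i=3 t=2 v=8: DROP (t<6-1); WM=6
i=4 t=14 v=5: → [9,18); WM=12; [0,9) fires=3
i=5 t=14 v=5: → [9,18); WM=12
i=6 t=15 v=7: → [9,18); WM=13
i=7 t=15 v=9: → [9,18); WM=13
i=8 t=17 v=1: → [9,18); WM=15
i=9 t=18 v=2: → [18,27); WM=16
i=10 t=18 v=5: → [18,27); WM=16
i=11 t=18 v=3: → [18,27); WM=16
i=12 t=19 v=6: → [18,27); WM=17
i=13 t=20 v=2: → [18,27); WM=18; [9,18) fires=4
i=14 t=23 v=1: → [18,27); WM=21
i=15 t=23 v=2: → [18,27); WM=21
i=16 t=27 v=7: → [27,36); WM=25
i=17 t=28 v=5: → [27,36); WM=26
i=18 t=32 v=8: → [27,36); WM=30; [18,27) fires=5
i=19 t=34 v=2: → [27,36); WM=32
i=20 t=35 v=3: → [27,36); WM=33

4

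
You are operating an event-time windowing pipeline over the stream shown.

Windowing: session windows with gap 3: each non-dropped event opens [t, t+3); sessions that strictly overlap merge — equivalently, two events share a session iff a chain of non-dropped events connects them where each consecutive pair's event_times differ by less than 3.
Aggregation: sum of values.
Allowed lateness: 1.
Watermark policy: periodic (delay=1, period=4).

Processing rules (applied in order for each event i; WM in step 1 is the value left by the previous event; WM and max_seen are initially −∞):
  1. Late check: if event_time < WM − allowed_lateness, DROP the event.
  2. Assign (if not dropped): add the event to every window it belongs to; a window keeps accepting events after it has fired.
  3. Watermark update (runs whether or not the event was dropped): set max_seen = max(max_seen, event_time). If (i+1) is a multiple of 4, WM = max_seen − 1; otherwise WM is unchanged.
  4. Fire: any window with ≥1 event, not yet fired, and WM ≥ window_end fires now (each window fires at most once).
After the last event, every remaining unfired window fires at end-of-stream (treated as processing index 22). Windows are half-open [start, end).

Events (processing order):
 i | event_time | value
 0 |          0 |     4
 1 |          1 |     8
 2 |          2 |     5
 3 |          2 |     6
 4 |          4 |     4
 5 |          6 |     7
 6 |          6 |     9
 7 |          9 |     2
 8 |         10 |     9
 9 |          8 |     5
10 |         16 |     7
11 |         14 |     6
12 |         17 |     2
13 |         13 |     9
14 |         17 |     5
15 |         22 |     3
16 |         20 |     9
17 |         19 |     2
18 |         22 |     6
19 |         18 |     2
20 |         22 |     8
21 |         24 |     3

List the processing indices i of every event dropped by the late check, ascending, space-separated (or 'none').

13 17 19

i=0 t=0 v=4: → [0,3); WM=−∞
i=1 t=1 v=8: → [0,4); WM=−∞
i=2 t=2 v=5: → [0,5); WM=−∞
i=3 t=2 v=6: → [0,5); WM=1
i=4 t=4 v=4: → [0,7); WM=1
i=5 t=6 v=7: → [0,9); WM=1
i=6 t=6 v=9: → [0,9); WM=1
i=7 t=9 v=2: → [9,12); WM=8
i=8 t=10 v=9: → [9,13); WM=8
i=9 t=8 v=5: → [0,13); WM=8
i=10 t=16 v=7: → [16,19); WM=8
i=11 t=14 v=6: → [14,19); WM=15
i=12 t=17 v=2: → [14,20); WM=15
i=13 t=13 v=9: DROP (t<15-1); WM=15
i=14 t=17 v=5: → [14,20); WM=15
i=15 t=22 v=3: → [22,25); WM=21
i=16 t=20 v=9: → [20,25); WM=21
i=17 t=19 v=2: DROP (t<21-1); WM=21
i=18 t=22 v=6: → [20,25); WM=21
i=19 t=18 v=2: DROP (t<21-1); WM=21
i=20 t=22 v=8: → [20,25); WM=21
i=21 t=24 v=3: → [20,27); WM=21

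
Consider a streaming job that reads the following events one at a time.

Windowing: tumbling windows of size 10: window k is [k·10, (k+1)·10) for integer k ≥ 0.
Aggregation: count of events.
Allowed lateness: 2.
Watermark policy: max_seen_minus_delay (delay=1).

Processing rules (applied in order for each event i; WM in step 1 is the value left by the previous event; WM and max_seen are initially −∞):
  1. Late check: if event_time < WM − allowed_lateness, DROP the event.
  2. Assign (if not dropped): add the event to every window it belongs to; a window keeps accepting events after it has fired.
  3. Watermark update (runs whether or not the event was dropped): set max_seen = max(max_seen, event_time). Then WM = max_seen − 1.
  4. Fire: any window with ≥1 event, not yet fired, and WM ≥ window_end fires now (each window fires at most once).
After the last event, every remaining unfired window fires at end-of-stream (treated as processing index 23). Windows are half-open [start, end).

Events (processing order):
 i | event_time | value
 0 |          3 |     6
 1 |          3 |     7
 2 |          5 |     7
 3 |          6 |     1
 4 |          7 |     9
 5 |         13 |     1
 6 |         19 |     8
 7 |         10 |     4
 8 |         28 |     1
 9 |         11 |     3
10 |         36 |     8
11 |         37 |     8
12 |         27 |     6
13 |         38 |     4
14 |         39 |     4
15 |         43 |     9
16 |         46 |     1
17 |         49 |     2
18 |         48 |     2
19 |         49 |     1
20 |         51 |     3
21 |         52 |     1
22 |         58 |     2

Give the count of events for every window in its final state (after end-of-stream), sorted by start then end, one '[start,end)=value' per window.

[0,10)=5 [10,20)=2 [20,30)=1 [30,40)=4 [40,50)=5 [50,60)=3

i=0 t=3 v=6: → [0,10); WM=2
i=1 t=3 v=7: → [0,10); WM=2
i=2 t=5 v=7: → [0,10); WM=4
i=3 t=6 v=1: → [0,10); WM=5
i=4 t=7 v=9: → [0,10); WM=6
i=5 t=13 v=1: → [10,20); WM=12; [0,10) fires=5
i=6 t=19 v=8: → [10,20); WM=18
i=7 t=10 v=4: DROP (t<18-2); WM=18
i=8 t=28 v=1: → [20,30); WM=27; [10,20) fires=2
i=9 t=11 v=3: DROP (t<27-2); WM=27
i=10 t=36 v=8: → [30,40); WM=35; [20,30) fires=1
i=11 t=37 v=8: → [30,40); WM=36
i=12 t=27 v=6: DROP (t<36-2); WM=36
i=13 t=38 v=4: → [30,40); WM=37
i=14 t=39 v=4: → [30,40); WM=38
i=15 t=43 v=9: → [40,50); WM=42; [30,40) fires=4
i=16 t=46 v=1: → [40,50); WM=45
i=17 t=49 v=2: → [40,50); WM=48
i=18 t=48 v=2: → [40,50); WM=48
i=19 t=49 v=1: → [40,50); WM=48
i=20 t=51 v=3: → [50,60); WM=50; [40,50) fires=5
i=21 t=52 v=1: → [50,60); WM=51
i=22 t=58 v=2: → [50,60); WM=57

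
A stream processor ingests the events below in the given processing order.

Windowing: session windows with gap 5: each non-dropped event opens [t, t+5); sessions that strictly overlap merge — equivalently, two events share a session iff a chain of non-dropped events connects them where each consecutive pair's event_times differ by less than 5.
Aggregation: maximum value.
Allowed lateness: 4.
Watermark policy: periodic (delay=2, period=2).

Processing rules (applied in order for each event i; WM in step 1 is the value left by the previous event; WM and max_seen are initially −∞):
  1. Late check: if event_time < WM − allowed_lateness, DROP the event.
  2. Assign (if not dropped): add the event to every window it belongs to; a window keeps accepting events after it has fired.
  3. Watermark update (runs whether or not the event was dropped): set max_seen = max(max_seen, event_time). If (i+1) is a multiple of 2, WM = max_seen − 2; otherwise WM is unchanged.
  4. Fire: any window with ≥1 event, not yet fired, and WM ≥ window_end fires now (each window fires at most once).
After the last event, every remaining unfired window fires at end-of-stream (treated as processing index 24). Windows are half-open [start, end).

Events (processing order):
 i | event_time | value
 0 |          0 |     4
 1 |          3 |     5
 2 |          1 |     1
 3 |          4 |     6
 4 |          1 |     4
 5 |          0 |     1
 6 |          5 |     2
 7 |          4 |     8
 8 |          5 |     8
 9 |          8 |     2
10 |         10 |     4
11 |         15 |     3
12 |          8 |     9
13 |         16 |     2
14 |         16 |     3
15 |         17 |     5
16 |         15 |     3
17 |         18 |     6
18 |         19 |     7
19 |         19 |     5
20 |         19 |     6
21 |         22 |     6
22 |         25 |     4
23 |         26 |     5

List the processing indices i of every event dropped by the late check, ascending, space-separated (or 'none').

i=0 t=0 v=4: → [0,5); WM=−∞
i=1 t=3 v=5: → [0,8); WM=1
i=2 t=1 v=1: → [0,8); WM=1
i=3 t=4 v=6: → [0,9); WM=2
i=4 t=1 v=4: → [0,9); WM=2
i=5 t=0 v=1: → [0,9); WM=2
i=6 t=5 v=2: → [0,10); WM=2
i=7 t=4 v=8: → [0,10); WM=3
i=8 t=5 v=8: → [0,10); WM=3
i=9 t=8 v=2: → [0,13); WM=6
i=10 t=10 v=4: → [0,15); WM=6
i=11 t=15 v=3: → [15,20); WM=13
i=12 t=8 v=9: DROP (t<13-4); WM=13
i=13 t=16 v=2: → [15,21); WM=14
i=14 t=16 v=3: → [15,21); WM=14
i=15 t=17 v=5: → [15,22); WM=15
i=16 t=15 v=3: → [15,22); WM=15
i=17 t=18 v=6: → [15,23); WM=16
i=18 t=19 v=7: → [15,24); WM=16
i=19 t=19 v=5: → [15,24); WM=17
i=20 t=19 v=6: → [15,24); WM=17
i=21 t=22 v=6: → [15,27); WM=20
i=22 t=25 v=4: → [15,30); WM=20
i=23 t=26 v=5: → [15,31); WM=24

12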